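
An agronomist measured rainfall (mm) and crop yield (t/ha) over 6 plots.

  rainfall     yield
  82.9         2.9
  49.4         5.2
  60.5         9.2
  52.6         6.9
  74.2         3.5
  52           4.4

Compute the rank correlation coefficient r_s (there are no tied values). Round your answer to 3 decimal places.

Rank rainfall: 6, 1, 4, 3, 5, 2
Rank yield: 1, 4, 6, 5, 2, 3
d = rank(rainfall) − rank(yield): 5, -3, -2, -2, 3, -1; Σd² = 52
ρ = 1 − 6Σd² / [n(n²−1)] = 1 − 6×52 / (6×35) = 1 − 312/210 ≈ -0.486

-0.486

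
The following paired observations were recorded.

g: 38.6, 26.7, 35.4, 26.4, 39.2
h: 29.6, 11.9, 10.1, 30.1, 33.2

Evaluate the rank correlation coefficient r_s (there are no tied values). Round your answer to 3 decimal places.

Rank g: 4, 2, 3, 1, 5
Rank h: 3, 2, 1, 4, 5
d = rank(g) − rank(h): 1, 0, 2, -3, 0; Σd² = 14
ρ = 1 − 6Σd² / [n(n²−1)] = 1 − 6×14 / (5×24) = 1 − 84/120 ≈ 0.300

0.300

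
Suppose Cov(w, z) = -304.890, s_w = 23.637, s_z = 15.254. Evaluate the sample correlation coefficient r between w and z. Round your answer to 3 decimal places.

-0.846

r = Cov(w,z) / (s_w · s_z) = -304.890 / (23.637 × 15.254)
  = -304.890 / 360.5588 ≈ -0.846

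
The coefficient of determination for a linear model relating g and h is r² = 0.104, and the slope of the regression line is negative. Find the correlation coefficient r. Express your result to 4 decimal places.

-0.3225

|r| = √0.104 = 0.3225
The association is negative, so r = −0.3225.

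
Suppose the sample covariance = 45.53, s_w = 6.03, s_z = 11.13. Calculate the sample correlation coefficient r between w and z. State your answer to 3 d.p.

0.678

r = Cov(w,z) / (s_w · s_z) = 45.53 / (6.03 × 11.13)
  = 45.53 / 67.1139 ≈ 0.678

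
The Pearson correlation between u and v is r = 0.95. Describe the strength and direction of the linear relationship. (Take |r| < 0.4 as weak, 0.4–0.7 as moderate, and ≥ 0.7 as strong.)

strong positive

r = 0.95 > 0 so the relationship is positive.
|r| = 0.95, which falls in the strong range.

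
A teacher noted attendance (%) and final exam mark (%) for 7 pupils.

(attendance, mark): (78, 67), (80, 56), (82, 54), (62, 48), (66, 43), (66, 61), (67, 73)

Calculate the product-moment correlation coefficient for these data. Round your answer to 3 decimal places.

n = 7, Σx = 501, Σy = 402, Σx² = 36253, Σy² = 23744, Σxy = 28865
nΣxy − ΣxΣy = 202055 − 201402 = 653
nΣx² − (Σx)² = 253771 − 251001 = 2770; nΣy² − (Σy)² = 166208 − 161604 = 4604
r = 653 / √(2770 × 4604) = 653 / 3571.1455 ≈ 0.183

0.183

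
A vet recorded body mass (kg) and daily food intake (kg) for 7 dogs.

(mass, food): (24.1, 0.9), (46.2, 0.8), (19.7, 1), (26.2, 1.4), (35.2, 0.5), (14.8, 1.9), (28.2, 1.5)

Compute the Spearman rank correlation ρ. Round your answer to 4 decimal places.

Rank mass: 3, 7, 2, 4, 6, 1, 5
Rank food: 3, 2, 4, 5, 1, 7, 6
d = rank(mass) − rank(food): 0, 5, -2, -1, 5, -6, -1; Σd² = 92
ρ = 1 − 6Σd² / [n(n²−1)] = 1 − 6×92 / (7×48) = 1 − 552/336 ≈ -0.6429

-0.6429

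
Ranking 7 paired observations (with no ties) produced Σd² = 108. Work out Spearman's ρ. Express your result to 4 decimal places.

-0.9286

ρ = 1 − 6Σd² / [n(n²−1)] = 1 − 6×108 / (7×48)
  = 1 − 648/336 = 1 − 1.92857 ≈ -0.9286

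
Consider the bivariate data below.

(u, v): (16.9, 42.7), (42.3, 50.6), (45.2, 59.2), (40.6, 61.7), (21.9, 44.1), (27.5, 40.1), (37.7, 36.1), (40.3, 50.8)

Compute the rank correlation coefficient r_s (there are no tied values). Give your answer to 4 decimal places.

0.6667

Rank u: 1, 7, 8, 6, 2, 3, 4, 5
Rank v: 3, 5, 7, 8, 4, 2, 1, 6
d = rank(u) − rank(v): -2, 2, 1, -2, -2, 1, 3, -1; Σd² = 28
ρ = 1 − 6Σd² / [n(n²−1)] = 1 − 6×28 / (8×63) = 1 − 168/504 ≈ 0.6667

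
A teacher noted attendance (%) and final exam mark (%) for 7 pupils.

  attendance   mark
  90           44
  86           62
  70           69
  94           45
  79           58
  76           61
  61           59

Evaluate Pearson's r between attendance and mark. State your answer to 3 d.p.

n = 7, Σx = 556, Σy = 398, Σx² = 44970, Σy² = 23132, Σxy = 31169
nΣxy − ΣxΣy = 218183 − 221288 = -3105
nΣx² − (Σx)² = 314790 − 309136 = 5654; nΣy² − (Σy)² = 161924 − 158404 = 3520
r = -3105 / √(5654 × 3520) = -3105 / 4461.1747 ≈ -0.696

-0.696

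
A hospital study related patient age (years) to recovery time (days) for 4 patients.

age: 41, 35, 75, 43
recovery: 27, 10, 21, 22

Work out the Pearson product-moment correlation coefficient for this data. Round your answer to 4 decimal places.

0.2534

n = 4, Σx = 194, Σy = 80, Σx² = 10380, Σy² = 1754, Σxy = 3978
nΣxy − ΣxΣy = 15912 − 15520 = 392
nΣx² − (Σx)² = 41520 − 37636 = 3884; nΣy² − (Σy)² = 7016 − 6400 = 616
r = 392 / √(3884 × 616) = 392 / 1546.7851 ≈ 0.2534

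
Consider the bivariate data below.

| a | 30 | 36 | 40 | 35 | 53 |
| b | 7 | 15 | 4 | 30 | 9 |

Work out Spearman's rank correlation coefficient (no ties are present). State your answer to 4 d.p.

-0.2000

Rank a: 1, 3, 4, 2, 5
Rank b: 2, 4, 1, 5, 3
d = rank(a) − rank(b): -1, -1, 3, -3, 2; Σd² = 24
ρ = 1 − 6Σd² / [n(n²−1)] = 1 − 6×24 / (5×24) = 1 − 144/120 ≈ -0.2000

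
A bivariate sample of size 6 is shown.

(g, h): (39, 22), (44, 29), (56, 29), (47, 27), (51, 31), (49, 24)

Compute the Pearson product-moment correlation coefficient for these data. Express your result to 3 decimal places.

0.622

n = 6, Σg = 286, Σh = 162, Σg² = 13804, Σh² = 4432, Σgh = 7784
nΣgh − ΣgΣh = 46704 − 46332 = 372
nΣg² − (Σg)² = 82824 − 81796 = 1028; nΣh² − (Σh)² = 26592 − 26244 = 348
r = 372 / √(1028 × 348) = 372 / 598.1170 ≈ 0.622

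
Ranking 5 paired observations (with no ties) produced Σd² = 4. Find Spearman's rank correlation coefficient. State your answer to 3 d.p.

ρ = 1 − 6Σd² / [n(n²−1)] = 1 − 6×4 / (5×24)
  = 1 − 24/120 = 1 − 0.2000 ≈ 0.800

0.800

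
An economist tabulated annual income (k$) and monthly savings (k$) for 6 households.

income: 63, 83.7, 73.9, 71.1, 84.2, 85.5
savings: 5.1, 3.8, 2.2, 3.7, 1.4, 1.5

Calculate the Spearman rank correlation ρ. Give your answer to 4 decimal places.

Rank income: 1, 4, 3, 2, 5, 6
Rank savings: 6, 5, 3, 4, 1, 2
d = rank(income) − rank(savings): -5, -1, 0, -2, 4, 4; Σd² = 62
ρ = 1 − 6Σd² / [n(n²−1)] = 1 − 6×62 / (6×35) = 1 − 372/210 ≈ -0.7714

-0.7714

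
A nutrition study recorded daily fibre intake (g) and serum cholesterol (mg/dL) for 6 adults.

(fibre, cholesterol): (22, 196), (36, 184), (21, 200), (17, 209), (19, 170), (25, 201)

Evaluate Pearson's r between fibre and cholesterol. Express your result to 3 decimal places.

n = 6, Σx = 140, Σy = 1160, Σx² = 3496, Σy² = 225254, Σxy = 26944
nΣxy − ΣxΣy = 161664 − 162400 = -736
nΣx² − (Σx)² = 20976 − 19600 = 1376; nΣy² − (Σy)² = 1351524 − 1345600 = 5924
r = -736 / √(1376 × 5924) = -736 / 2855.0699 ≈ -0.258

-0.258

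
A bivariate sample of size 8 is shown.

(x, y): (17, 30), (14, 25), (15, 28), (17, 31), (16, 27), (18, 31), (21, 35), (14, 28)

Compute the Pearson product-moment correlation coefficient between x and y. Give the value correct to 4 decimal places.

n = 8, Σx = 132, Σy = 235, Σx² = 2216, Σy² = 6969, Σxy = 3924
nΣxy − ΣxΣy = 31392 − 31020 = 372
nΣx² − (Σx)² = 17728 − 17424 = 304; nΣy² − (Σy)² = 55752 − 55225 = 527
r = 372 / √(304 × 527) = 372 / 400.2599 ≈ 0.9294

0.9294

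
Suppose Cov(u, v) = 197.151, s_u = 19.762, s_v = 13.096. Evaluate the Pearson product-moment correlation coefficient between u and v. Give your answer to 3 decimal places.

r = Cov(u,v) / (s_u · s_v) = 197.151 / (19.762 × 13.096)
  = 197.151 / 258.8032 ≈ 0.762

0.762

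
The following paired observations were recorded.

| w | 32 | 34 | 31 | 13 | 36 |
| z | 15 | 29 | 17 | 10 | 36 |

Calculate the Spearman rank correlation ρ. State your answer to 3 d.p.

0.900

Rank w: 3, 4, 2, 1, 5
Rank z: 2, 4, 3, 1, 5
d = rank(w) − rank(z): 1, 0, -1, 0, 0; Σd² = 2
ρ = 1 − 6Σd² / [n(n²−1)] = 1 − 6×2 / (5×24) = 1 − 12/120 ≈ 0.900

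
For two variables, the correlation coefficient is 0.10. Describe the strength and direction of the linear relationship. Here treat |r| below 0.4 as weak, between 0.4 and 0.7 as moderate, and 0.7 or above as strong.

weak positive

r = 0.10 > 0 so the relationship is positive.
|r| = 0.10, which falls in the weak range.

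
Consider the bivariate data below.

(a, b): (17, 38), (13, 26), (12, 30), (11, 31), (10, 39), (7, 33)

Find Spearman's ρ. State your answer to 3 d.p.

-0.314

Rank a: 6, 5, 4, 3, 2, 1
Rank b: 5, 1, 2, 3, 6, 4
d = rank(a) − rank(b): 1, 4, 2, 0, -4, -3; Σd² = 46
ρ = 1 − 6Σd² / [n(n²−1)] = 1 − 6×46 / (6×35) = 1 − 276/210 ≈ -0.314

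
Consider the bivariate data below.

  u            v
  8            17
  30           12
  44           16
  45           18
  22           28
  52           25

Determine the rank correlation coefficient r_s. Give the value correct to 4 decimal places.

Rank u: 1, 3, 4, 5, 2, 6
Rank v: 3, 1, 2, 4, 6, 5
d = rank(u) − rank(v): -2, 2, 2, 1, -4, 1; Σd² = 30
ρ = 1 − 6Σd² / [n(n²−1)] = 1 − 6×30 / (6×35) = 1 − 180/210 ≈ 0.1429

0.1429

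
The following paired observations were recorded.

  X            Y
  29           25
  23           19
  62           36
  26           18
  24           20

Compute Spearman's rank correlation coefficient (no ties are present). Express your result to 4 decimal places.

Rank X: 4, 1, 5, 3, 2
Rank Y: 4, 2, 5, 1, 3
d = rank(X) − rank(Y): 0, -1, 0, 2, -1; Σd² = 6
ρ = 1 − 6Σd² / [n(n²−1)] = 1 − 6×6 / (5×24) = 1 − 36/120 ≈ 0.7000

0.7000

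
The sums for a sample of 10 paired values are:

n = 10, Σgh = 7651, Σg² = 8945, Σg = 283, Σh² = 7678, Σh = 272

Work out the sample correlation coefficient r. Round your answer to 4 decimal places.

r = (nΣgh − ΣgΣh) / √[(nΣg² − (Σg)²)(nΣh² − (Σh)²)]
Numerator: 10×7651 − 283×272 = -466
Denominator: √[(89450 − 80089)(76780 − 73984)] = √[9361 × 2796] = 5115.9902
r = -466 / 5115.9902 ≈ -0.0911

-0.0911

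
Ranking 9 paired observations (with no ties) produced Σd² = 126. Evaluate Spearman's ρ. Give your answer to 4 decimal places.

-0.0500

ρ = 1 − 6Σd² / [n(n²−1)] = 1 − 6×126 / (9×80)
  = 1 − 756/720 = 1 − 1.05000 ≈ -0.0500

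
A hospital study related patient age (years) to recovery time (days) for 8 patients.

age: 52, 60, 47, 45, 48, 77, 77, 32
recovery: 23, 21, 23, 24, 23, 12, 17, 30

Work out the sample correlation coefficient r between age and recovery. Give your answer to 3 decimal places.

-0.954

n = 8, Σx = 438, Σy = 173, Σx² = 25724, Σy² = 3937, Σxy = 8914
nΣxy − ΣxΣy = 71312 − 75774 = -4462
nΣx² − (Σx)² = 205792 − 191844 = 13948; nΣy² − (Σy)² = 31496 − 29929 = 1567
r = -4462 / √(13948 × 1567) = -4462 / 4675.0953 ≈ -0.954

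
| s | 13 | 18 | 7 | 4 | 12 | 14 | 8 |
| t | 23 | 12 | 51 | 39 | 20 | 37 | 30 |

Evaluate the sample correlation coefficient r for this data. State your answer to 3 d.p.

n = 7, Σs = 76, Σt = 212, Σs² = 962, Σt² = 7464, Σst = 2026
nΣst − ΣsΣt = 14182 − 16112 = -1930
nΣs² − (Σs)² = 6734 − 5776 = 958; nΣt² − (Σt)² = 52248 − 44944 = 7304
r = -1930 / √(958 × 7304) = -1930 / 2645.2282 ≈ -0.730

-0.730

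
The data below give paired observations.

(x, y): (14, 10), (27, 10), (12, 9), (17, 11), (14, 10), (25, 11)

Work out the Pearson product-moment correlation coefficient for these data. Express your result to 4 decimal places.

n = 6, Σx = 109, Σy = 61, Σx² = 2179, Σy² = 623, Σxy = 1120
nΣxy − ΣxΣy = 6720 − 6649 = 71
nΣx² − (Σx)² = 13074 − 11881 = 1193; nΣy² − (Σy)² = 3738 − 3721 = 17
r = 71 / √(1193 × 17) = 71 / 142.4114 ≈ 0.4986

0.4986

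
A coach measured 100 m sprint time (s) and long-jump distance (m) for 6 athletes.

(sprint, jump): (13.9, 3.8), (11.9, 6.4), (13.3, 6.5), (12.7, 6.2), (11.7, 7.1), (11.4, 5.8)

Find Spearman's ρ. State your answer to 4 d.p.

-0.2571

Rank sprint: 6, 3, 5, 4, 2, 1
Rank jump: 1, 4, 5, 3, 6, 2
d = rank(sprint) − rank(jump): 5, -1, 0, 1, -4, -1; Σd² = 44
ρ = 1 − 6Σd² / [n(n²−1)] = 1 − 6×44 / (6×35) = 1 − 264/210 ≈ -0.2571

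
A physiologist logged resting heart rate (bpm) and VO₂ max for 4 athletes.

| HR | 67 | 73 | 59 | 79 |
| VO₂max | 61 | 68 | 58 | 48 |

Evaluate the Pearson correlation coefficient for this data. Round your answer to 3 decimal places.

-0.317

n = 4, Σx = 278, Σy = 235, Σx² = 19540, Σy² = 14013, Σxy = 16265
nΣxy − ΣxΣy = 65060 − 65330 = -270
nΣx² − (Σx)² = 78160 − 77284 = 876; nΣy² − (Σy)² = 56052 − 55225 = 827
r = -270 / √(876 × 827) = -270 / 851.1475 ≈ -0.317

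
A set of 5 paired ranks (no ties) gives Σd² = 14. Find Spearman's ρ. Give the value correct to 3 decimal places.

0.300

ρ = 1 − 6Σd² / [n(n²−1)] = 1 − 6×14 / (5×24)
  = 1 − 84/120 = 1 − 0.7000 ≈ 0.300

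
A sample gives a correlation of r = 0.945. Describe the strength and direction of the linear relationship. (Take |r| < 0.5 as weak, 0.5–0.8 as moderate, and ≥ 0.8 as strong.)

strong positive

r = 0.945 > 0 so the relationship is positive.
|r| = 0.945, which falls in the strong range.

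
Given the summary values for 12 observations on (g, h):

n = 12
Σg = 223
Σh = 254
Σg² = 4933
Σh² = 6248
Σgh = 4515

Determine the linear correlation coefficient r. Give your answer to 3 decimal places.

r = (nΣgh − ΣgΣh) / √[(nΣg² − (Σg)²)(nΣh² − (Σh)²)]
Numerator: 12×4515 − 223×254 = -2462
Denominator: √[(59196 − 49729)(74976 − 64516)] = √[9467 × 10460] = 9951.1215
r = -2462 / 9951.1215 ≈ -0.247

-0.247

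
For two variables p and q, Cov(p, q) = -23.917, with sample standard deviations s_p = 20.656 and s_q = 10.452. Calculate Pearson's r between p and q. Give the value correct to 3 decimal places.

r = Cov(p,q) / (s_p · s_q) = -23.917 / (20.656 × 10.452)
  = -23.917 / 215.8965 ≈ -0.111

-0.111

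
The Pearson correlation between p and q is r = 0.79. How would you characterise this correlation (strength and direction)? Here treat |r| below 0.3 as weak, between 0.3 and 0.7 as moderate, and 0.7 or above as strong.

r = 0.79 > 0 so the relationship is positive.
|r| = 0.79, which falls in the strong range.

strong positive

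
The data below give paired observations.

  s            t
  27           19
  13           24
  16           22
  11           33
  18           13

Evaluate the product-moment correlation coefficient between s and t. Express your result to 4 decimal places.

-0.6213

n = 5, Σs = 85, Σt = 111, Σs² = 1599, Σt² = 2679, Σst = 1774
nΣst − ΣsΣt = 8870 − 9435 = -565
nΣs² − (Σs)² = 7995 − 7225 = 770; nΣt² − (Σt)² = 13395 − 12321 = 1074
r = -565 / √(770 × 1074) = -565 / 909.3844 ≈ -0.6213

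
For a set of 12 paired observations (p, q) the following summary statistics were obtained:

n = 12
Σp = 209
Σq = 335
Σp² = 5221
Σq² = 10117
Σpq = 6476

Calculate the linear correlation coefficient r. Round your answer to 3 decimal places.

r = (nΣpq − ΣpΣq) / √[(nΣp² − (Σp)²)(nΣq² − (Σq)²)]
Numerator: 12×6476 − 209×335 = 7697
Denominator: √[(62652 − 43681)(121404 − 112225)] = √[18971 × 9179] = 13196.0149
r = 7697 / 13196.0149 ≈ 0.583

0.583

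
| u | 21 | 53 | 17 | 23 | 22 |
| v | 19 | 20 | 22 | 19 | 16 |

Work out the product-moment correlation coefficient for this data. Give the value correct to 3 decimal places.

0.085

n = 5, Σu = 136, Σv = 96, Σu² = 4552, Σv² = 1862, Σuv = 2622
nΣuv − ΣuΣv = 13110 − 13056 = 54
nΣu² − (Σu)² = 22760 − 18496 = 4264; nΣv² − (Σv)² = 9310 − 9216 = 94
r = 54 / √(4264 × 94) = 54 / 633.1003 ≈ 0.085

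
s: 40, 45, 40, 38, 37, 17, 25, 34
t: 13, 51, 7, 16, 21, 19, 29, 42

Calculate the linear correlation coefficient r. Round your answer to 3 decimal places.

n = 8, Σs = 276, Σt = 198, Σs² = 10108, Σt² = 6482, Σst = 6956
nΣst − ΣsΣt = 55648 − 54648 = 1000
nΣs² − (Σs)² = 80864 − 76176 = 4688; nΣt² − (Σt)² = 51856 − 39204 = 12652
r = 1000 / √(4688 × 12652) = 1000 / 7701.4658 ≈ 0.130

0.130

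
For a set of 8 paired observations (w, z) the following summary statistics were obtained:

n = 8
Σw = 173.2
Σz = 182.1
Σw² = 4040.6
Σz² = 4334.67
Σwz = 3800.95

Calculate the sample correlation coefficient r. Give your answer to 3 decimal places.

r = (nΣwz − ΣwΣz) / √[(nΣw² − (Σw)²)(nΣz² − (Σz)²)]
Numerator: 8×3800.95 − 173.2×182.1 = -1132.12
Denominator: √[(32324.8 − 29998.24)(34677.36 − 33160.41)] = √[2326.56 × 1516.95] = 1878.6365
r = -1132.12 / 1878.6365 ≈ -0.603

-0.603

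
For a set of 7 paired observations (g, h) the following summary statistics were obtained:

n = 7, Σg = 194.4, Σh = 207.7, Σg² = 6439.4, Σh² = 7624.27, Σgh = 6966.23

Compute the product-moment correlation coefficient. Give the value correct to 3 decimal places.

0.972

r = (nΣgh − ΣgΣh) / √[(nΣg² − (Σg)²)(nΣh² − (Σh)²)]
Numerator: 7×6966.23 − 194.4×207.7 = 8386.73
Denominator: √[(45075.8 − 37791.36)(53369.89 − 43139.29)] = √[7284.44 × 10230.6] = 8632.7395
r = 8386.73 / 8632.7395 ≈ 0.972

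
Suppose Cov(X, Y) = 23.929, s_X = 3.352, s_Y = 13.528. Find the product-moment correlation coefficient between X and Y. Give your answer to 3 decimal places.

r = Cov(X,Y) / (s_X · s_Y) = 23.929 / (3.352 × 13.528)
  = 23.929 / 45.3459 ≈ 0.528

0.528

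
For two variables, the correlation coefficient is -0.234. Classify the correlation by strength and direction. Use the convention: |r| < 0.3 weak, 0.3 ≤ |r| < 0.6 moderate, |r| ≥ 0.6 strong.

r = -0.234 < 0 so the relationship is negative.
|r| = 0.234, which falls in the weak range.

weak negative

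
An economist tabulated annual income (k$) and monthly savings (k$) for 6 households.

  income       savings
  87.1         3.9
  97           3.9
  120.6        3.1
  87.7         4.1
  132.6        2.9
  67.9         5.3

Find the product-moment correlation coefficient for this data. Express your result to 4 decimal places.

n = 6, Σx = 592.9, Σy = 23.2, Σx² = 61424.23, Σy² = 93.34, Σxy = 2195.83
nΣxy − ΣxΣy = 13174.98 − 13755.28 = -580.3
nΣx² − (Σx)² = 368545.38 − 351530.41 = 17014.97; nΣy² − (Σy)² = 560.04 − 538.24 = 21.8
r = -580.3 / √(17014.97 × 21.8) = -580.3 / 609.0372 ≈ -0.9528

-0.9528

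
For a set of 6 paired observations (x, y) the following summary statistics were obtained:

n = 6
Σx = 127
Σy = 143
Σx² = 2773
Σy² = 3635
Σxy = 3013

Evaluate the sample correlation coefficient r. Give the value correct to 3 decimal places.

-0.100

r = (nΣxy − ΣxΣy) / √[(nΣx² − (Σx)²)(nΣy² − (Σy)²)]
Numerator: 6×3013 − 127×143 = -83
Denominator: √[(16638 − 16129)(21810 − 20449)] = √[509 × 1361] = 832.3154
r = -83 / 832.3154 ≈ -0.100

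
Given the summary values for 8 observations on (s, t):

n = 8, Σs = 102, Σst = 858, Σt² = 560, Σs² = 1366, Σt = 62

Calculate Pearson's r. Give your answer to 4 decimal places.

r = (nΣst − ΣsΣt) / √[(nΣs² − (Σs)²)(nΣt² − (Σt)²)]
Numerator: 8×858 − 102×62 = 540
Denominator: √[(10928 − 10404)(4480 − 3844)] = √[524 × 636] = 577.2902
r = 540 / 577.2902 ≈ 0.9354

0.9354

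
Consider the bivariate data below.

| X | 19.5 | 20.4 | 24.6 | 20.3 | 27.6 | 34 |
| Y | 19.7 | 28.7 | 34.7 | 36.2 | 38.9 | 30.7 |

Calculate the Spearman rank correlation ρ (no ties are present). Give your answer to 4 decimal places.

0.4286

Rank X: 1, 3, 4, 2, 5, 6
Rank Y: 1, 2, 4, 5, 6, 3
d = rank(X) − rank(Y): 0, 1, 0, -3, -1, 3; Σd² = 20
ρ = 1 − 6Σd² / [n(n²−1)] = 1 − 6×20 / (6×35) = 1 − 120/210 ≈ 0.4286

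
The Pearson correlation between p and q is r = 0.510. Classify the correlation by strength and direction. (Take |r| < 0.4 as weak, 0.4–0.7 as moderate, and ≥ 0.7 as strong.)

r = 0.510 > 0 so the relationship is positive.
|r| = 0.510, which falls in the moderate range.

moderate positive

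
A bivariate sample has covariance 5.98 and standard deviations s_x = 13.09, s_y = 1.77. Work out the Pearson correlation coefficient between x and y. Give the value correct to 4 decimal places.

0.2581

r = Cov(x,y) / (s_x · s_y) = 5.98 / (13.09 × 1.77)
  = 5.98 / 23.1693 ≈ 0.2581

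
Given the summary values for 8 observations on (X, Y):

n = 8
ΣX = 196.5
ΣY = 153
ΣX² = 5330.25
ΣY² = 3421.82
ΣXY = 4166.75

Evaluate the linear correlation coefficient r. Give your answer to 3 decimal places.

0.818

r = (nΣXY − ΣXΣY) / √[(nΣX² − (ΣX)²)(nΣY² − (ΣY)²)]
Numerator: 8×4166.75 − 196.5×153 = 3269.5
Denominator: √[(42642 − 38612.25)(27374.56 − 23409)] = √[4029.75 × 3965.56] = 3997.5262
r = 3269.5 / 3997.5262 ≈ 0.818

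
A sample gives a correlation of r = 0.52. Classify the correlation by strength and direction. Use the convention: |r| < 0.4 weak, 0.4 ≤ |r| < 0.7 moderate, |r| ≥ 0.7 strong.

r = 0.52 > 0 so the relationship is positive.
|r| = 0.52, which falls in the moderate range.

moderate positive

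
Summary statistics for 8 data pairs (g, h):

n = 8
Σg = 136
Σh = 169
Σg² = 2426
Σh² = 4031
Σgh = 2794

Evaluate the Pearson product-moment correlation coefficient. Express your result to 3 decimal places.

r = (nΣgh − ΣgΣh) / √[(nΣg² − (Σg)²)(nΣh² − (Σh)²)]
Numerator: 8×2794 − 136×169 = -632
Denominator: √[(19408 − 18496)(32248 − 28561)] = √[912 × 3687] = 1833.7241
r = -632 / 1833.7241 ≈ -0.345

-0.345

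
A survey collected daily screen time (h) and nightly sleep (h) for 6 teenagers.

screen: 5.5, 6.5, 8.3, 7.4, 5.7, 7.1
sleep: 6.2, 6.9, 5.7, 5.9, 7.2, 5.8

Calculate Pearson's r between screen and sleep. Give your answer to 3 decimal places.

-0.702

n = 6, Σx = 40.5, Σy = 37.7, Σx² = 279.05, Σy² = 238.83, Σxy = 252.14
nΣxy − ΣxΣy = 1512.84 − 1526.85 = -14.01
nΣx² − (Σx)² = 1674.3 − 1640.25 = 34.05; nΣy² − (Σy)² = 1432.98 − 1421.29 = 11.69
r = -14.01 / √(34.05 × 11.69) = -14.01 / 19.9511 ≈ -0.702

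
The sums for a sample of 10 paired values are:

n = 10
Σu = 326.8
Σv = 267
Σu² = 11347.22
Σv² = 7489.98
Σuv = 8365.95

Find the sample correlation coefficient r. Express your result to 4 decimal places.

r = (nΣuv − ΣuΣv) / √[(nΣu² − (Σu)²)(nΣv² − (Σv)²)]
Numerator: 10×8365.95 − 326.8×267 = -3596.1
Denominator: √[(113472.2 − 106798.24)(74899.8 − 71289)] = √[6673.96 × 3610.8] = 4909.0055
r = -3596.1 / 4909.0055 ≈ -0.7326

-0.7326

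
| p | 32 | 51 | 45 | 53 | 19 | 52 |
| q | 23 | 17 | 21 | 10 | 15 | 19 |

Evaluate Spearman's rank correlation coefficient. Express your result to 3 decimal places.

-0.371

Rank p: 2, 4, 3, 6, 1, 5
Rank q: 6, 3, 5, 1, 2, 4
d = rank(p) − rank(q): -4, 1, -2, 5, -1, 1; Σd² = 48
ρ = 1 − 6Σd² / [n(n²−1)] = 1 − 6×48 / (6×35) = 1 − 288/210 ≈ -0.371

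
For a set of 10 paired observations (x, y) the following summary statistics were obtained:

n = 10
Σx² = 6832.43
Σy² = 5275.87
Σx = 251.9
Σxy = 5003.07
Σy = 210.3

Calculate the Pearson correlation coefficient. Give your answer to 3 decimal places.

r = (nΣxy − ΣxΣy) / √[(nΣx² − (Σx)²)(nΣy² − (Σy)²)]
Numerator: 10×5003.07 − 251.9×210.3 = -2943.87
Denominator: √[(68324.3 − 63453.61)(52758.7 − 44226.09)] = √[4870.69 × 8532.61] = 6446.6812
r = -2943.87 / 6446.6812 ≈ -0.457

-0.457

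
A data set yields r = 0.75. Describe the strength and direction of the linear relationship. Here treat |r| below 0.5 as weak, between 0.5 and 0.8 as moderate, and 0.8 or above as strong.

r = 0.75 > 0 so the relationship is positive.
|r| = 0.75, which falls in the moderate range.

moderate positive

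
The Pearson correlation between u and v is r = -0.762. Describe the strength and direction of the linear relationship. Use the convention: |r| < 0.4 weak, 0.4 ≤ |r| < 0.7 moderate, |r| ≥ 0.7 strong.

strong negative

r = -0.762 < 0 so the relationship is negative.
|r| = 0.762, which falls in the strong range.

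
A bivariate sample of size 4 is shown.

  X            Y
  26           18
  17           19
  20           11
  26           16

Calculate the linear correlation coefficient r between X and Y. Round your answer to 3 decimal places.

0.062

n = 4, ΣX = 89, ΣY = 64, ΣX² = 2041, ΣY² = 1062, ΣXY = 1427
nΣXY − ΣXΣY = 5708 − 5696 = 12
nΣX² − (ΣX)² = 8164 − 7921 = 243; nΣY² − (ΣY)² = 4248 − 4096 = 152
r = 12 / √(243 × 152) = 12 / 192.1874 ≈ 0.062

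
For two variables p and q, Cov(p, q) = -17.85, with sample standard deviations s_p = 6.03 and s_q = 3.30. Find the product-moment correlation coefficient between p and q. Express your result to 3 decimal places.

-0.897

r = Cov(p,q) / (s_p · s_q) = -17.85 / (6.03 × 3.30)
  = -17.85 / 19.8990 ≈ -0.897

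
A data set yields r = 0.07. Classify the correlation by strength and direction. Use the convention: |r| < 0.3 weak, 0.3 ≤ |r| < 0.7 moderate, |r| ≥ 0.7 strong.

r = 0.07 > 0 so the relationship is positive.
|r| = 0.07, which falls in the weak range.

weak positive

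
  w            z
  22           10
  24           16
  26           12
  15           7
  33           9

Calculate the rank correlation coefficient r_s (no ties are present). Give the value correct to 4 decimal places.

0.3000

Rank w: 2, 3, 4, 1, 5
Rank z: 3, 5, 4, 1, 2
d = rank(w) − rank(z): -1, -2, 0, 0, 3; Σd² = 14
ρ = 1 − 6Σd² / [n(n²−1)] = 1 − 6×14 / (5×24) = 1 − 84/120 ≈ 0.3000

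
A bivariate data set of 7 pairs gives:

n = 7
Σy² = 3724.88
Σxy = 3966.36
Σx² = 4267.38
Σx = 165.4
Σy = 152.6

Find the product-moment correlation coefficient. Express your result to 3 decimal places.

r = (nΣxy − ΣxΣy) / √[(nΣx² − (Σx)²)(nΣy² − (Σy)²)]
Numerator: 7×3966.36 − 165.4×152.6 = 2524.48
Denominator: √[(29871.66 − 27357.16)(26074.16 − 23286.76)] = √[2514.5 × 2787.4] = 2647.4360
r = 2524.48 / 2647.4360 ≈ 0.954

0.954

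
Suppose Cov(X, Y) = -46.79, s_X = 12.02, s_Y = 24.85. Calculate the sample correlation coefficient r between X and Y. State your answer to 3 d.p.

r = Cov(X,Y) / (s_X · s_Y) = -46.79 / (12.02 × 24.85)
  = -46.79 / 298.6970 ≈ -0.157

-0.157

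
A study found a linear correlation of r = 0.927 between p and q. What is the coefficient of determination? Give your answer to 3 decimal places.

r² = (0.927)² = 0.859

0.859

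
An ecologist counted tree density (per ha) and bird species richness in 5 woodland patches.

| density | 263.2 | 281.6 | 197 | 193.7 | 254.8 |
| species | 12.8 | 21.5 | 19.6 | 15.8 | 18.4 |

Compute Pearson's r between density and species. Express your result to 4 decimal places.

0.1104

n = 5, Σx = 1190.3, Σy = 88.1, Σx² = 289824.53, Σy² = 1598.45, Σxy = 21033.34
nΣxy − ΣxΣy = 105166.7 − 104865.43 = 301.27
nΣx² − (Σx)² = 1449122.65 − 1416814.09 = 32308.56; nΣy² − (Σy)² = 7992.25 − 7761.61 = 230.64
r = 301.27 / √(32308.56 × 230.64) = 301.27 / 2729.7704 ≈ 0.1104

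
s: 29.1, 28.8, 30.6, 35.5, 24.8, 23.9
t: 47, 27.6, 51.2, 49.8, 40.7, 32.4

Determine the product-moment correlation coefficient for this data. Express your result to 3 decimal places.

0.602

n = 6, Σs = 172.7, Σt = 248.7, Σs² = 5059.11, Σt² = 10778.49, Σst = 7280.92
nΣst − ΣsΣt = 43685.52 − 42950.49 = 735.03
nΣs² − (Σs)² = 30354.66 − 29825.29 = 529.37; nΣt² − (Σt)² = 64670.94 − 61851.69 = 2819.25
r = 735.03 / √(529.37 × 2819.25) = 735.03 / 1221.6490 ≈ 0.602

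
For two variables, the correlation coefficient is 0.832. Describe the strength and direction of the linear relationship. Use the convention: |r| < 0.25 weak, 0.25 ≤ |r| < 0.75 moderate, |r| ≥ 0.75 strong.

strong positive

r = 0.832 > 0 so the relationship is positive.
|r| = 0.832, which falls in the strong range.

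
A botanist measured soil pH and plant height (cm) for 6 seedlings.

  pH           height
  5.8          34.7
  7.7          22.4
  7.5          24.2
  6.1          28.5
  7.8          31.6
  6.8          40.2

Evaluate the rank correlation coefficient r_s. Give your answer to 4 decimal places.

Rank pH: 1, 5, 4, 2, 6, 3
Rank height: 5, 1, 2, 3, 4, 6
d = rank(pH) − rank(height): -4, 4, 2, -1, 2, -3; Σd² = 50
ρ = 1 − 6Σd² / [n(n²−1)] = 1 − 6×50 / (6×35) = 1 − 300/210 ≈ -0.4286

-0.4286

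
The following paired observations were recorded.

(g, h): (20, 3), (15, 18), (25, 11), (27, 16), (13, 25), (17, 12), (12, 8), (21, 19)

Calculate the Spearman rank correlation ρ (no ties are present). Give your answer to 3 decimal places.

-0.048

Rank g: 5, 3, 7, 8, 2, 4, 1, 6
Rank h: 1, 6, 3, 5, 8, 4, 2, 7
d = rank(g) − rank(h): 4, -3, 4, 3, -6, 0, -1, -1; Σd² = 88
ρ = 1 − 6Σd² / [n(n²−1)] = 1 − 6×88 / (8×63) = 1 − 528/504 ≈ -0.048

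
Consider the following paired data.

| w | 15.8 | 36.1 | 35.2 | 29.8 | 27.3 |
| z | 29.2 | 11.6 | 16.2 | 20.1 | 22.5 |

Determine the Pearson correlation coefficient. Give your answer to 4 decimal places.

n = 5, Σw = 144.2, Σz = 99.6, Σw² = 4425.22, Σz² = 2159.9, Σwz = 2663.59
nΣwz − ΣwΣz = 13317.95 − 14362.32 = -1044.37
nΣw² − (Σw)² = 22126.1 − 20793.64 = 1332.46; nΣz² − (Σz)² = 10799.5 − 9920.16 = 879.34
r = -1044.37 / √(1332.46 × 879.34) = -1044.37 / 1082.4442 ≈ -0.9648

-0.9648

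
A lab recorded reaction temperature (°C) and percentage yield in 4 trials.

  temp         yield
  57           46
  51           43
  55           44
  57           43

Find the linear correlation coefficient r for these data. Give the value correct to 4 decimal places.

0.5000

n = 4, Σx = 220, Σy = 176, Σx² = 12124, Σy² = 7750, Σxy = 9686
nΣxy − ΣxΣy = 38744 − 38720 = 24
nΣx² − (Σx)² = 48496 − 48400 = 96; nΣy² − (Σy)² = 31000 − 30976 = 24
r = 24 / √(96 × 24) = 24 / 48.0000 ≈ 0.5000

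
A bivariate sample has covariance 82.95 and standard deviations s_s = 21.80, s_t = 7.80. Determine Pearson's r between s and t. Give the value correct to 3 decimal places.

0.488

r = Cov(s,t) / (s_s · s_t) = 82.95 / (21.80 × 7.80)
  = 82.95 / 170.0400 ≈ 0.488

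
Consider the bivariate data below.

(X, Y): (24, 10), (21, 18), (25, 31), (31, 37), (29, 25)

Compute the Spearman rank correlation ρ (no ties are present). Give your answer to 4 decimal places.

Rank X: 2, 1, 3, 5, 4
Rank Y: 1, 2, 4, 5, 3
d = rank(X) − rank(Y): 1, -1, -1, 0, 1; Σd² = 4
ρ = 1 − 6Σd² / [n(n²−1)] = 1 − 6×4 / (5×24) = 1 − 24/120 ≈ 0.8000

0.8000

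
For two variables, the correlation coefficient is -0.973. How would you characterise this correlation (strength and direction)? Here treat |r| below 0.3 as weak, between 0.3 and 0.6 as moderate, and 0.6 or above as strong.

r = -0.973 < 0 so the relationship is negative.
|r| = 0.973, which falls in the strong range.

strong negative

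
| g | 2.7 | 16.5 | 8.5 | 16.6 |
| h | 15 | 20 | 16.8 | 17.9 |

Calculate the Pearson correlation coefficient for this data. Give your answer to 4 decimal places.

n = 4, Σg = 44.3, Σh = 69.7, Σg² = 627.35, Σh² = 1227.65, Σgh = 810.44
nΣgh − ΣgΣh = 3241.76 − 3087.71 = 154.05
nΣg² − (Σg)² = 2509.4 − 1962.49 = 546.91; nΣh² − (Σh)² = 4910.6 − 4858.09 = 52.51
r = 154.05 / √(546.91 × 52.51) = 154.05 / 169.4646 ≈ 0.9090

0.9090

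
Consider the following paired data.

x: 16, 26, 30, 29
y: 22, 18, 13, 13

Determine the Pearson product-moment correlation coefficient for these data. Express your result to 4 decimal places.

-0.9504

n = 4, Σx = 101, Σy = 66, Σx² = 2673, Σy² = 1146, Σxy = 1587
nΣxy − ΣxΣy = 6348 − 6666 = -318
nΣx² − (Σx)² = 10692 − 10201 = 491; nΣy² − (Σy)² = 4584 − 4356 = 228
r = -318 / √(491 × 228) = -318 / 334.5863 ≈ -0.9504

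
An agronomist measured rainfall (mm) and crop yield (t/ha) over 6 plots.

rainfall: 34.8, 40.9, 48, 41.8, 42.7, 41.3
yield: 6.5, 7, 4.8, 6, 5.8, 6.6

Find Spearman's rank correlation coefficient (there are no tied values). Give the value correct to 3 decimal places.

-0.829

Rank rainfall: 1, 2, 6, 4, 5, 3
Rank yield: 4, 6, 1, 3, 2, 5
d = rank(rainfall) − rank(yield): -3, -4, 5, 1, 3, -2; Σd² = 64
ρ = 1 − 6Σd² / [n(n²−1)] = 1 − 6×64 / (6×35) = 1 − 384/210 ≈ -0.829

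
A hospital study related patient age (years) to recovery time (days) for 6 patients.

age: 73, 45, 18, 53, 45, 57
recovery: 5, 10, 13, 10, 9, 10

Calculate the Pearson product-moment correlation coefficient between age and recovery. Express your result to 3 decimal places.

-0.896

n = 6, Σx = 291, Σy = 57, Σx² = 15761, Σy² = 575, Σxy = 2554
nΣxy − ΣxΣy = 15324 − 16587 = -1263
nΣx² − (Σx)² = 94566 − 84681 = 9885; nΣy² − (Σy)² = 3450 − 3249 = 201
r = -1263 / √(9885 × 201) = -1263 / 1409.5691 ≈ -0.896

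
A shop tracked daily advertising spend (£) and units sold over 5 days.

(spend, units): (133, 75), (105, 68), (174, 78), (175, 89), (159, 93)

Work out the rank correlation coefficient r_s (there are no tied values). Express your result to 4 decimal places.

0.7000

Rank spend: 2, 1, 4, 5, 3
Rank units: 2, 1, 3, 4, 5
d = rank(spend) − rank(units): 0, 0, 1, 1, -2; Σd² = 6
ρ = 1 − 6Σd² / [n(n²−1)] = 1 − 6×6 / (5×24) = 1 − 36/120 ≈ 0.7000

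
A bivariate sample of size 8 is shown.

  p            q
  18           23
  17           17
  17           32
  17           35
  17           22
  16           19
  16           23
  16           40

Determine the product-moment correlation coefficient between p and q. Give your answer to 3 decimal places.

n = 8, Σp = 134, Σq = 211, Σp² = 2248, Σq² = 6041, Σpq = 3528
nΣpq − ΣpΣq = 28224 − 28274 = -50
nΣp² − (Σp)² = 17984 − 17956 = 28; nΣq² − (Σq)² = 48328 − 44521 = 3807
r = -50 / √(28 × 3807) = -50 / 326.4904 ≈ -0.153

-0.153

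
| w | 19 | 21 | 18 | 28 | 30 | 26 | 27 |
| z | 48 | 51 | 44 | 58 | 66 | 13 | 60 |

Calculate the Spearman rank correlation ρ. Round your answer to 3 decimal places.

0.750

Rank w: 2, 3, 1, 6, 7, 4, 5
Rank z: 3, 4, 2, 5, 7, 1, 6
d = rank(w) − rank(z): -1, -1, -1, 1, 0, 3, -1; Σd² = 14
ρ = 1 − 6Σd² / [n(n²−1)] = 1 − 6×14 / (7×48) = 1 − 84/336 ≈ 0.750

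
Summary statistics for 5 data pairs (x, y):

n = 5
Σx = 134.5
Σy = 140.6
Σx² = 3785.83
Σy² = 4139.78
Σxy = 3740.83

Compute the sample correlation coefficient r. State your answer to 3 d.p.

-0.234

r = (nΣxy − ΣxΣy) / √[(nΣx² − (Σx)²)(nΣy² − (Σy)²)]
Numerator: 5×3740.83 − 134.5×140.6 = -206.55
Denominator: √[(18929.15 − 18090.25)(20698.9 − 19768.36)] = √[838.9 × 930.54] = 883.5327
r = -206.55 / 883.5327 ≈ -0.234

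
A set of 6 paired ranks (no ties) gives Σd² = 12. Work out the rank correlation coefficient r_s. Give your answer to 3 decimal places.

ρ = 1 − 6Σd² / [n(n²−1)] = 1 − 6×12 / (6×35)
  = 1 − 72/210 = 1 − 0.3429 ≈ 0.657

0.657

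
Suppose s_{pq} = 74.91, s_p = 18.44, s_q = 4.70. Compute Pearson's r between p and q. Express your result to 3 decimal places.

0.864

r = Cov(p,q) / (s_p · s_q) = 74.91 / (18.44 × 4.70)
  = 74.91 / 86.6680 ≈ 0.864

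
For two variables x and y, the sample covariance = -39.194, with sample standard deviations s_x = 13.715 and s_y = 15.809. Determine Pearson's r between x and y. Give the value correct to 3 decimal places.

-0.181

r = Cov(x,y) / (s_x · s_y) = -39.194 / (13.715 × 15.809)
  = -39.194 / 216.8204 ≈ -0.181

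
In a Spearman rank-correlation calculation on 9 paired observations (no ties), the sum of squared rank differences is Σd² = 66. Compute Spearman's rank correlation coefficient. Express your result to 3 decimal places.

ρ = 1 − 6Σd² / [n(n²−1)] = 1 − 6×66 / (9×80)
  = 1 − 396/720 = 1 − 0.5500 ≈ 0.450

0.450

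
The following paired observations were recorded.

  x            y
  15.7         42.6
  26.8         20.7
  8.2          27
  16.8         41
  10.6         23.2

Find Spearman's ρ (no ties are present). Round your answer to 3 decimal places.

Rank x: 3, 5, 1, 4, 2
Rank y: 5, 1, 3, 4, 2
d = rank(x) − rank(y): -2, 4, -2, 0, 0; Σd² = 24
ρ = 1 − 6Σd² / [n(n²−1)] = 1 − 6×24 / (5×24) = 1 − 144/120 ≈ -0.200

-0.200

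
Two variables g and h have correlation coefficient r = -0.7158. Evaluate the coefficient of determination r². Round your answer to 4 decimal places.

r² = (-0.7158)² = 0.5124

0.5124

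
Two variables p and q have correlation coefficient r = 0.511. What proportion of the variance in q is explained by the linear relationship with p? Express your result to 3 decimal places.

r² = (0.511)² = 0.261

0.261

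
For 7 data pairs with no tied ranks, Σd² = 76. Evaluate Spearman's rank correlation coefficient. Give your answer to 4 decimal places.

-0.3571

ρ = 1 − 6Σd² / [n(n²−1)] = 1 − 6×76 / (7×48)
  = 1 − 456/336 = 1 − 1.35714 ≈ -0.3571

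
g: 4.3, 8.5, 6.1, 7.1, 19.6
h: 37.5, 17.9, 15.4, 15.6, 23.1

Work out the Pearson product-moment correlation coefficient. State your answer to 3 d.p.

-0.124

n = 5, Σg = 45.6, Σh = 109.5, Σg² = 562.52, Σh² = 2740.79, Σgh = 970.86
nΣgh − ΣgΣh = 4854.3 − 4993.2 = -138.9
nΣg² − (Σg)² = 2812.6 − 2079.36 = 733.24; nΣh² − (Σh)² = 13703.95 − 11990.25 = 1713.7
r = -138.9 / √(733.24 × 1713.7) = -138.9 / 1120.9609 ≈ -0.124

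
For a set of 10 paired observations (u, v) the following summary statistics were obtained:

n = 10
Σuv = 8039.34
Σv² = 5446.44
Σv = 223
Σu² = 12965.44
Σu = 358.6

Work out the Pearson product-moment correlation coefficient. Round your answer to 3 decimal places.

r = (nΣuv − ΣuΣv) / √[(nΣu² − (Σu)²)(nΣv² − (Σv)²)]
Numerator: 10×8039.34 − 358.6×223 = 425.6
Denominator: √[(129654.4 − 128593.96)(54464.4 − 49729)] = √[1060.44 × 4735.4] = 2240.8944
r = 425.6 / 2240.8944 ≈ 0.190

0.190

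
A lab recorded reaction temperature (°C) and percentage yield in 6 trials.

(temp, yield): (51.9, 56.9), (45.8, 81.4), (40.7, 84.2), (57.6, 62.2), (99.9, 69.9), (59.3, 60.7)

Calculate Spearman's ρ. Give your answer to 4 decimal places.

Rank temp: 3, 2, 1, 4, 6, 5
Rank yield: 1, 5, 6, 3, 4, 2
d = rank(temp) − rank(yield): 2, -3, -5, 1, 2, 3; Σd² = 52
ρ = 1 − 6Σd² / [n(n²−1)] = 1 − 6×52 / (6×35) = 1 − 312/210 ≈ -0.4857

-0.4857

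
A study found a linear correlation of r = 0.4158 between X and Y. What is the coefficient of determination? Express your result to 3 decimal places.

r² = (0.4158)² = 0.173

0.173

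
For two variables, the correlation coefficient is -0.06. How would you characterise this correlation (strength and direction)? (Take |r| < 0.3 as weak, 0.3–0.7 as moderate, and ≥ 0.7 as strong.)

r = -0.06 < 0 so the relationship is negative.
|r| = 0.06, which falls in the weak range.

weak negative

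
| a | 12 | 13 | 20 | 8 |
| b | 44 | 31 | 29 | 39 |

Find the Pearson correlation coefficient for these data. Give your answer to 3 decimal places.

n = 4, Σa = 53, Σb = 143, Σa² = 777, Σb² = 5259, Σab = 1823
nΣab − ΣaΣb = 7292 − 7579 = -287
nΣa² − (Σa)² = 3108 − 2809 = 299; nΣb² − (Σb)² = 21036 − 20449 = 587
r = -287 / √(299 × 587) = -287 / 418.9427 ≈ -0.685

-0.685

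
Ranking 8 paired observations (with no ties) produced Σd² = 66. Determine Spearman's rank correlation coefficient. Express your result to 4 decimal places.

0.2143

ρ = 1 − 6Σd² / [n(n²−1)] = 1 − 6×66 / (8×63)
  = 1 − 396/504 = 1 − 0.78571 ≈ 0.2143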